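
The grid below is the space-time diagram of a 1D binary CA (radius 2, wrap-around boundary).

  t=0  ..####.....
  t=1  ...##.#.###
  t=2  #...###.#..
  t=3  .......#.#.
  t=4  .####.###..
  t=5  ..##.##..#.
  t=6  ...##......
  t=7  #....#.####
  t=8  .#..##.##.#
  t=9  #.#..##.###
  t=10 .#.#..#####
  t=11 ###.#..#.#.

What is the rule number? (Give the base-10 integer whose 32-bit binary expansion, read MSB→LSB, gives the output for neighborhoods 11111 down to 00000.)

  [31] ##### => .  t=7,i=9
  [30] ####. => #  t=0,i=4
  [29] ###.# => .  t=2,i=6
  [28] ###.. => .  t=0,i=5
  [27] ##.## => #  t=4,i=5
  [26] ##.#. => #  t=1,i=5
  [25] ##..# => .  t=5,i=7
  [24] ##... => #  t=0,i=6
  [23] #.### => #  t=1,i=8
  [22] #.##. => .  t=5,i=5
  [21] #.#.# => #  t=1,i=6
  [20] #.#.. => .  t=2,i=8
  [19] #..## => .  t=8,i=3
  [18] #..#. => .  t=2,i=10
  [17] #...# => .  t=1,i=1
  [16] #.... => .  t=0,i=7
  [15] .#### => #  t=0,i=3
  [14] .###. => .  t=1,i=9
  [13] .##.# => #  t=1,i=4
  [12] .##.. => .  t=5,i=6
  [11] .#.## => .  t=1,i=7
  [10] .#.#. => #  t=3,i=8
  [9] .#..# => #  t=2,i=9
  [8] .#... => .  t=2,i=1
  [7] ..### => .  t=0,i=2
  [6] ..##. => .  t=1,i=3
  [5] ..#.# => #  t=3,i=7
  [4] ..#.. => .  t=2,i=0
  [3] ...## => .  t=0,i=1
  [2] ...#. => #  t=3,i=6
  [1] ....# => .  t=0,i=0
  [0] ..... => #  t=0,i=8
  bits 01001101101000001010011000100101 = 1302373925

1302373925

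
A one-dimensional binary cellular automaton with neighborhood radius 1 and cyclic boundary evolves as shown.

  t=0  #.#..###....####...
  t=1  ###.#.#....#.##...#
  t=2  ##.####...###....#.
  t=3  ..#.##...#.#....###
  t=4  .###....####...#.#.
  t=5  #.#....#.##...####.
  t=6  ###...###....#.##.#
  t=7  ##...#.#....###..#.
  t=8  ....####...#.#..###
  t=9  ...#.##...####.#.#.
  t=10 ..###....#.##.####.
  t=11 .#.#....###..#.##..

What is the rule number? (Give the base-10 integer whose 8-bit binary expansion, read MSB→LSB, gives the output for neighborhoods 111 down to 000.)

  [7] ### => #  t=0,i=6
  [6] ##. => .  t=0,i=7
  [5] #.# => #  t=0,i=1
  [4] #.. => .  t=0,i=3
  [3] .## => .  t=0,i=5
  [2] .#. => #  t=0,i=0
  [1] ..# => #  t=0,i=4
  [0] ... => .  t=0,i=9
  bits 10100110 = 166

166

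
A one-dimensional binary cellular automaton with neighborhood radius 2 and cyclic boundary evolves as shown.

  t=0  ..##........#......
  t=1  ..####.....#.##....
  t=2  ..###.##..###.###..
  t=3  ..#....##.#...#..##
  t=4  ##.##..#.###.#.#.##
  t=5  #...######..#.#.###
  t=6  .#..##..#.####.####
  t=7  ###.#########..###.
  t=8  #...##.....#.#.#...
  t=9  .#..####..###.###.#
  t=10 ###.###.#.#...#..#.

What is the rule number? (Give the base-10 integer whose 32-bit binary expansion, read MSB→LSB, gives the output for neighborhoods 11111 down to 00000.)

1200988132

  ##### -> .   bit 31 = 0  t=5,i=6
  ####. -> #   bit 30 = 1  t=1,i=4
  ###.# -> .   bit 29 = 0  t=2,i=4
  ###.. -> .   bit 28 = 0  t=1,i=5
  ##.## -> .   bit 27 = 0  t=2,i=5
  ##.#. -> #   bit 26 = 1  t=3,i=9
  ##..# -> #   bit 25 = 1  t=2,i=8
  ##... -> #   bit 24 = 1  t=0,i=4
  #.### -> #   bit 23 = 1  t=2,i=14
  #.##. -> .   bit 22 = 0  t=1,i=13
  #.#.# -> .   bit 21 = 0  t=4,i=13
  #.#.. -> #   bit 20 = 1  t=3,i=10
  #..## -> .   bit 19 = 0  t=2,i=9
  #..#. -> #   bit 18 = 1  t=3,i=1
  #...# -> .   bit 17 = 0  t=3,i=12
  #.... -> #   bit 16 = 1  t=0,i=5
  .#### -> #   bit 15 = 1  t=1,i=3
  .###. -> .   bit 14 = 0  t=2,i=3
  .##.# -> .   bit 13 = 0  t=3,i=8
  .##.. -> #   bit 12 = 1  t=0,i=3
  .#.## -> #   bit 11 = 1  t=1,i=12
  .#.#. -> #   bit 10 = 1  t=4,i=14
  .#..# -> #   bit 9 = 1  t=3,i=15
  .#... -> #   bit 8 = 1  t=0,i=13
  ..### -> #   bit 7 = 1  t=1,i=2
  ..##. -> #   bit 6 = 1  t=0,i=2
  ..#.# -> #   bit 5 = 1  t=1,i=11
  ..#.. -> .   bit 4 = 0  t=0,i=12
  ...## -> .   bit 3 = 0  t=0,i=1
  ...#. -> #   bit 2 = 1  t=0,i=11
  ....# -> .   bit 1 = 0  t=0,i=0
  ..... -> .   bit 0 = 0  t=0,i=6
  bits 01000111100101011001111111100100 = 1200988132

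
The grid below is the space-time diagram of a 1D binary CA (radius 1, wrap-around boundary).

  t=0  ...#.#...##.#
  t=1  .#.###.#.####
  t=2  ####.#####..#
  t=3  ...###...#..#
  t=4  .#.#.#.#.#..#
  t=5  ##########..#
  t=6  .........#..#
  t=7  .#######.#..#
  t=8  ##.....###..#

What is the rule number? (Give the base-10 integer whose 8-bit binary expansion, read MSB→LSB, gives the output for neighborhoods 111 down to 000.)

109

  ### -> .   bit 7 = 0  t=1,i=4
  ##. -> #   bit 6 = 1  t=0,i=10
  #.# -> #   bit 5 = 1  t=0,i=4
  #.. -> .   bit 4 = 0  t=0,i=0
  .## -> #   bit 3 = 1  t=0,i=9
  .#. -> #   bit 2 = 1  t=0,i=3
  ..# -> .   bit 1 = 0  t=0,i=2
  ... -> #   bit 0 = 1  t=0,i=1
  bits 01101101 = 109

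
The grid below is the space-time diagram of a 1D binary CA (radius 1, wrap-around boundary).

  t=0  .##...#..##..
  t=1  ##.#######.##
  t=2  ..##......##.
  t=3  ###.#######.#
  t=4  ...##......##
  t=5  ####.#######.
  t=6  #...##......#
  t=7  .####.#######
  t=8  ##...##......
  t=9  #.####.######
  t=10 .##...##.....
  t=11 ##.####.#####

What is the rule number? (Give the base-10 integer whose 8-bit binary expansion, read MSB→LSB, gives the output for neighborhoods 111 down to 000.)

63

  nb ###: next=.  (t=1,i=0, bit7=0)
  nb ##.: next=.  (t=0,i=2, bit6=0)
  nb #.#: next=#  (t=1,i=2, bit5=1)
  nb #..: next=#  (t=0,i=3, bit4=1)
  nb .##: next=#  (t=0,i=1, bit3=1)
  nb .#.: next=#  (t=0,i=6, bit2=1)
  nb ..#: next=#  (t=0,i=0, bit1=1)
  nb ...: next=#  (t=0,i=4, bit0=1)
  bits 00111111 = 63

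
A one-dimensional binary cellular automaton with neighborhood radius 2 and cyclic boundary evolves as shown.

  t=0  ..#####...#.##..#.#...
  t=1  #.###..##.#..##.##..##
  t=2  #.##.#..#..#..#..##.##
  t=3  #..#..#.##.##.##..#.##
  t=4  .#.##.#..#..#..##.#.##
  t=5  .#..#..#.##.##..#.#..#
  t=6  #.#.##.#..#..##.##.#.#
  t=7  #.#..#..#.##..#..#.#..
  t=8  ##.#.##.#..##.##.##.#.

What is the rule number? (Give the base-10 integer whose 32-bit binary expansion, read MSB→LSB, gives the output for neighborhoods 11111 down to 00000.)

2745431731

  #####|#  b31=1 t=0,i=4
  ####.|.  b30=0 t=0,i=5
  ###.#|#  b29=1 t=1,i=0
  ###..|.  b28=0 t=0,i=6
  ##.##|.  b27=0 t=1,i=1
  ##.#.|.  b26=0 t=1,i=9
  ##..#|#  b25=1 t=0,i=14
  ##...|#  b24=1 t=0,i=7
  #.###|#  b23=1 t=1,i=2
  #.##.|.  b22=0 t=0,i=12
  #.#.#|#  b21=1 t=4,i=1
  #.#..|.  b20=0 t=0,i=18
  #..##|.  b19=0 t=1,i=6
  #..#.|.  b18=0 t=0,i=15
  #...#|#  b17=1 t=0,i=8
  #....|#  b16=1 t=0,i=20
  .####|#  b15=1 t=0,i=3
  .###.|#  b14=1 t=1,i=3
  .##.#|#  b13=1 t=1,i=8
  .##..|#  b12=1 t=0,i=13
  .#.##|.  b11=0 t=0,i=11
  .#.#.|#  b10=1 t=0,i=17
  .#..#|#  b9=1 t=1,i=11
  .#...|.  b8=0 t=0,i=19
  ..###|#  b7=1 t=0,i=2
  ..##.|.  b6=0 t=1,i=7
  ..#.#|#  b5=1 t=0,i=10
  ..#..|#  b4=1 t=2,i=8
  ...##|.  b3=0 t=0,i=1
  ...#.|.  b2=0 t=0,i=9
  ....#|#  b1=1 t=0,i=0
  .....|#  b0=1 t=0,i=21
  bits 10100011101000111111011010110011 = 2745431731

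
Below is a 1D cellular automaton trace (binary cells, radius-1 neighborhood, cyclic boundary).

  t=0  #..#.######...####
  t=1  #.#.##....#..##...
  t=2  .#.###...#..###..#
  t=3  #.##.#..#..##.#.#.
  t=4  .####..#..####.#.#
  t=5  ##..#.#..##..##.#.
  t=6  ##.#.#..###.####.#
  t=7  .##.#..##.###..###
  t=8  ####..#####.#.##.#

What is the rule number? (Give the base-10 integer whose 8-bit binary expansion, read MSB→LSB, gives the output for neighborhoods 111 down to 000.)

  nb ###: next=.  (t=0,i=6, bit7=0)
  nb ##.: next=#  (t=0,i=0, bit6=1)
  nb #.#: next=#  (t=0,i=4, bit5=1)
  nb #..: next=.  (t=0,i=1, bit4=0)
  nb .##: next=#  (t=0,i=5, bit3=1)
  nb .#.: next=.  (t=0,i=3, bit2=0)
  nb ..#: next=#  (t=0,i=2, bit1=1)
  nb ...: next=.  (t=0,i=12, bit0=0)
  bits 01101010 = 106

106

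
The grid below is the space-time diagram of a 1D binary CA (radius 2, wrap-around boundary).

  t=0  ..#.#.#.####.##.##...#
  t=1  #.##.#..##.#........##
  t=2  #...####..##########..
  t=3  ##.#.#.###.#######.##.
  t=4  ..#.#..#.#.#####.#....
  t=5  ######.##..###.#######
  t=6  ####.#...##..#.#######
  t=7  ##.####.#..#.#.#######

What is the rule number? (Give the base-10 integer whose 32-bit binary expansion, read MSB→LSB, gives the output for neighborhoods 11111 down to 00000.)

  ##### -> #   bit 31 = 1  t=2,i=12
  ####. -> .   bit 30 = 0  t=0,i=10
  ###.# -> #   bit 29 = 1  t=0,i=11
  ###.. -> #   bit 28 = 1  t=2,i=7
  ##.## -> .   bit 27 = 0  t=0,i=12
  ##.#. -> #   bit 26 = 1  t=1,i=4
  ##..# -> #   bit 25 = 1  t=2,i=8
  ##... -> .   bit 24 = 0  t=0,i=18
  #.### -> #   bit 23 = 1  t=0,i=8
  #.##. -> .   bit 22 = 0  t=0,i=13
  #.#.# -> .   bit 21 = 0  t=0,i=4
  #.#.. -> #   bit 20 = 1  t=1,i=5
  #..## -> #   bit 19 = 1  t=1,i=7
  #..#. -> .   bit 18 = 0  t=0,i=1
  #...# -> .   bit 17 = 0  t=0,i=19
  #.... -> #   bit 16 = 1  t=1,i=13
  .#### -> #   bit 15 = 1  t=0,i=9
  .###. -> .   bit 14 = 0  t=1,i=21
  .##.# -> .   bit 13 = 0  t=0,i=14
  .##.. -> .   bit 12 = 0  t=0,i=17
  .#.## -> .   bit 11 = 0  t=0,i=7
  .#.#. -> #   bit 10 = 1  t=0,i=3
  .#..# -> #   bit 9 = 1  t=0,i=0
  .#... -> #   bit 8 = 1  t=1,i=12
  ..### -> .   bit 7 = 0  t=1,i=20
  ..##. -> .   bit 6 = 0  t=1,i=8
  ..#.# -> #   bit 5 = 1  t=0,i=2
  ..#.. -> #   bit 4 = 1  t=0,i=21
  ...## -> #   bit 3 = 1  t=1,i=19
  ...#. -> #   bit 2 = 1  t=0,i=20
  ....# -> #   bit 1 = 1  t=1,i=18
  ..... -> #   bit 0 = 1  t=1,i=14
  bits 10110110100110011000011100111111 = 3063514943

3063514943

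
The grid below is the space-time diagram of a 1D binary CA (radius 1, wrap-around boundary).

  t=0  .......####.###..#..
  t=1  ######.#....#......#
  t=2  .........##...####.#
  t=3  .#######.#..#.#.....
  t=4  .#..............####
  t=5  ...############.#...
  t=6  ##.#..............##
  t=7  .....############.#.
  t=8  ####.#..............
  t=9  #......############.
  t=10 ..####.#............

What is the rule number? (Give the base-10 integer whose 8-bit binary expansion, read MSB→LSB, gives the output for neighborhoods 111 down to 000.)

  [7] ### => .  t=0,i=8
  [6] ##. => .  t=0,i=10
  [5] #.# => .  t=0,i=11
  [4] #.. => .  t=0,i=15
  [3] .## => #  t=0,i=7
  [2] .#. => .  t=0,i=17
  [1] ..# => .  t=0,i=6
  [0] ... => #  t=0,i=0
  bits 00001001 = 9

9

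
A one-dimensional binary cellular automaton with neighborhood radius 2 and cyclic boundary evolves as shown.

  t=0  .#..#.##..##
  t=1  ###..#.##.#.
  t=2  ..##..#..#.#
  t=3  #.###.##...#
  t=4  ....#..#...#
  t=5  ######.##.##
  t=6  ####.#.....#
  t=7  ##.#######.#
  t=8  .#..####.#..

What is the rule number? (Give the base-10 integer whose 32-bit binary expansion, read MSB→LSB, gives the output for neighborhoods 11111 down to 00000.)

3054607319

  ##### -> #   bit 31 = 1  t=5,i=0
  ####. -> .   bit 30 = 0  t=5,i=4
  ###.# -> #   bit 29 = 1  t=3,i=4
  ###.. -> #   bit 28 = 1  t=1,i=2
  ##.## -> .   bit 27 = 0  t=3,i=1
  ##.#. -> #   bit 26 = 1  t=0,i=0
  ##..# -> #   bit 25 = 1  t=0,i=8
  ##... -> .   bit 24 = 0  t=3,i=8
  #.### -> .   bit 23 = 0  t=1,i=0
  #.##. -> .   bit 22 = 0  t=0,i=6
  #.#.# -> .   bit 21 = 0  t=1,i=10
  #.#.. -> #   bit 20 = 1  t=0,i=1
  #..## -> .   bit 19 = 0  t=0,i=9
  #..#. -> .   bit 18 = 0  t=0,i=3
  #...# -> .   bit 17 = 0  t=3,i=9
  #.... -> #   bit 16 = 1  t=4,i=1
  .#### -> #   bit 15 = 1  t=5,i=11
  .###. -> .   bit 14 = 0  t=1,i=1
  .##.# -> .   bit 13 = 0  t=0,i=11
  .##.. -> #   bit 12 = 1  t=0,i=7
  .#.## -> #   bit 11 = 1  t=0,i=5
  .#.#. -> .   bit 10 = 0  t=2,i=10
  .#..# -> #   bit 9 = 1  t=0,i=2
  .#... -> #   bit 8 = 1  t=4,i=0
  ..### -> #   bit 7 = 1  t=6,i=11
  ..##. -> #   bit 6 = 1  t=0,i=10
  ..#.# -> .   bit 5 = 0  t=0,i=4
  ..#.. -> #   bit 4 = 1  t=2,i=6
  ...## -> .   bit 3 = 0  t=3,i=10
  ...#. -> #   bit 2 = 1  t=4,i=3
  ....# -> #   bit 1 = 1  t=4,i=2
  ..... -> #   bit 0 = 1  t=6,i=8
  bits 10110110000100011001101111010111 = 3054607319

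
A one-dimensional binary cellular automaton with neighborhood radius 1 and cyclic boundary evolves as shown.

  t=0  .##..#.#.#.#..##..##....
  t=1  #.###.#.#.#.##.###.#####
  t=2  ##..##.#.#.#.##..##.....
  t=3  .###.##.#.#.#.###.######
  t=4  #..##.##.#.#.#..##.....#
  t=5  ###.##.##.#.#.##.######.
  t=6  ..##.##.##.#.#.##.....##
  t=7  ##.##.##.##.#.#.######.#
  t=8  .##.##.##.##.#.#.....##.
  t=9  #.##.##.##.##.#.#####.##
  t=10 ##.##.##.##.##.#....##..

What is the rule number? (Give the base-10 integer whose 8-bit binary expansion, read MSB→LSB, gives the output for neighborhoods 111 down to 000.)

115

  ### -> .   bit 7 = 0  t=1,i=3
  ##. -> #   bit 6 = 1  t=0,i=2
  #.# -> #   bit 5 = 1  t=0,i=6
  #.. -> #   bit 4 = 1  t=0,i=3
  .## -> .   bit 3 = 0  t=0,i=1
  .#. -> .   bit 2 = 0  t=0,i=5
  ..# -> #   bit 1 = 1  t=0,i=0
  ... -> #   bit 0 = 1  t=0,i=21
  bits 01110011 = 115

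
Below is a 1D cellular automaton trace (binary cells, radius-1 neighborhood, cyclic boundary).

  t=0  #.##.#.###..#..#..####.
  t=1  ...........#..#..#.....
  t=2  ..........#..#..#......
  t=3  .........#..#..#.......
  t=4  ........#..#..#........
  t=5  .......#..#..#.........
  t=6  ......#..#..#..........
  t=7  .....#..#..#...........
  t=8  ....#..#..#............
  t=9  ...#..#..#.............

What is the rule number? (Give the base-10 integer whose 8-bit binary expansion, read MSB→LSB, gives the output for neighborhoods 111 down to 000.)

2

  ###|.  b7=0 t=0,i=8
  ##.|.  b6=0 t=0,i=3
  #.#|.  b5=0 t=0,i=1
  #..|.  b4=0 t=0,i=10
  .##|.  b3=0 t=0,i=2
  .#.|.  b2=0 t=0,i=0
  ..#|#  b1=1 t=0,i=11
  ...|.  b0=0 t=1,i=0
  bits 00000010 = 2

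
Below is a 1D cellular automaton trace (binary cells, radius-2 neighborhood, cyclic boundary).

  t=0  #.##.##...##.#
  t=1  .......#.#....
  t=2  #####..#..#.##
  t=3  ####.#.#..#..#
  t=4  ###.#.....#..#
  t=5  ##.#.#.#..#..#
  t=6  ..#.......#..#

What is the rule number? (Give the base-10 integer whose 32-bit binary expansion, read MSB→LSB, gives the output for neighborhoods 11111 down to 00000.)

3338699193

  ##### -> #   bit 31 = 1  t=2,i=0
  ####. -> #   bit 30 = 1  t=2,i=3
  ###.# -> .   bit 29 = 0  t=3,i=3
  ###.. -> .   bit 28 = 0  t=2,i=4
  ##.## -> .   bit 27 = 0  t=0,i=1
  ##.#. -> #   bit 26 = 1  t=3,i=4
  ##..# -> #   bit 25 = 1  t=2,i=5
  ##... -> #   bit 24 = 1  t=0,i=7
  #.### -> .   bit 23 = 0  t=2,i=12
  #.##. -> .   bit 22 = 0  t=0,i=2
  #.#.# -> .   bit 21 = 0  t=3,i=5
  #.#.. -> .   bit 20 = 0  t=1,i=9
  #..## -> .   bit 19 = 0  t=3,i=12
  #..#. -> .   bit 18 = 0  t=2,i=6
  #...# -> .   bit 17 = 0  t=0,i=8
  #.... -> .   bit 16 = 0  t=1,i=11
  .#### -> #   bit 15 = 1  t=2,i=13
  .###. -> .   bit 14 = 0  t=5,i=0
  .##.# -> .   bit 13 = 0  t=0,i=0
  .##.. -> .   bit 12 = 0  t=0,i=6
  .#.## -> .   bit 11 = 0  t=2,i=11
  .#.#. -> .   bit 10 = 0  t=1,i=8
  .#..# -> .   bit 9 = 0  t=2,i=8
  .#... -> #   bit 8 = 1  t=1,i=10
  ..### -> #   bit 7 = 1  t=3,i=13
  ..##. -> .   bit 6 = 0  t=0,i=10
  ..#.# -> #   bit 5 = 1  t=1,i=7
  ..#.. -> #   bit 4 = 1  t=2,i=7
  ...## -> #   bit 3 = 1  t=0,i=9
  ...#. -> .   bit 2 = 0  t=1,i=6
  ....# -> .   bit 1 = 0  t=1,i=5
  ..... -> #   bit 0 = 1  t=1,i=0
  bits 11000111000000001000000110111001 = 3338699193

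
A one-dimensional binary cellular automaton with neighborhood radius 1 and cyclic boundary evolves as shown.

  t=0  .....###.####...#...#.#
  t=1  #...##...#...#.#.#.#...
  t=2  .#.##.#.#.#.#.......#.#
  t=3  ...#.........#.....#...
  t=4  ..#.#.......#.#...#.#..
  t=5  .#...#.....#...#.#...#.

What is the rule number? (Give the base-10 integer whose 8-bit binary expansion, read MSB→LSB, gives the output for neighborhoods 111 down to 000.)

26

  ###|.  b7=0 t=0,i=6
  ##.|.  b6=0 t=0,i=7
  #.#|.  b5=0 t=0,i=8
  #..|#  b4=1 t=0,i=0
  .##|#  b3=1 t=0,i=5
  .#.|.  b2=0 t=0,i=16
  ..#|#  b1=1 t=0,i=4
  ...|.  b0=0 t=0,i=1
  bits 00011010 = 26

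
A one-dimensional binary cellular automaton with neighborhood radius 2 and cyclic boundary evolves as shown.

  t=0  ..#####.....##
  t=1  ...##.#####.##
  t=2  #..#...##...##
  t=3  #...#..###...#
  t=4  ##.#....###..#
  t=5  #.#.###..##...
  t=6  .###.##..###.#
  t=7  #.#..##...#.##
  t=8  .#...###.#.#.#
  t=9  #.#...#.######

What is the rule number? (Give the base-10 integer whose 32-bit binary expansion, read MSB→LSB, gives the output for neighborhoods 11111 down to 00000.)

  #####|#  b31=1 t=0,i=4
  ####.|.  b30=0 t=0,i=5
  ###.#|.  b29=0 t=1,i=10
  ###..|#  b28=1 t=0,i=6
  ##.##|.  b27=0 t=1,i=5
  ##.#.|#  b26=1 t=4,i=2
  ##..#|.  b25=0 t=0,i=0
  ##...|#  b24=1 t=0,i=7
  #.###|.  b23=0 t=1,i=6
  #.##.|#  b22=1 t=1,i=12
  #.#.#|#  b21=1 t=5,i=2
  #.#..|.  b20=0 t=4,i=3
  #..##|.  b19=0 t=0,i=1
  #..#.|.  b18=0 t=2,i=2
  #...#|.  b17=0 t=1,i=1
  #....|#  b16=1 t=0,i=8
  .####|#  b15=1 t=0,i=3
  .###.|#  b14=1 t=2,i=13
  .##.#|.  b13=0 t=1,i=4
  .##..|#  b12=1 t=0,i=13
  .#.##|#  b11=1 t=5,i=3
  .#.#.|#  b10=1 t=5,i=1
  .#..#|.  b9=0 t=3,i=5
  .#...|#  b8=1 t=2,i=4
  ..###|.  b7=0 t=0,i=2
  ..##.|#  b6=1 t=0,i=12
  ..#.#|.  b5=0 t=5,i=0
  ..#..|.  b4=0 t=2,i=3
  ...##|.  b3=0 t=0,i=11
  ...#.|#  b2=1 t=3,i=3
  ....#|#  b1=1 t=0,i=10
  .....|#  b0=1 t=0,i=9
  bits 10010101011000011101110101000111 = 2506218823

2506218823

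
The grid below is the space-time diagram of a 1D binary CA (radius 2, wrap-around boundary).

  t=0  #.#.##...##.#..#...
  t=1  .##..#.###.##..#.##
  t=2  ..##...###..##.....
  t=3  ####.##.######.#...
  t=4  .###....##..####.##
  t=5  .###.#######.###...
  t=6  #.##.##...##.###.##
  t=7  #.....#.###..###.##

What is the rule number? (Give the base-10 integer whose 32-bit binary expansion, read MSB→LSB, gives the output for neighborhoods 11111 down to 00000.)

  #####|.  b31=0 t=3,i=10
  ####.|#  b30=1 t=3,i=2
  ###.#|#  b29=1 t=1,i=9
  ###..|#  b28=1 t=2,i=9
  ##.##|.  b27=0 t=1,i=0
  ##.#.|#  b26=1 t=0,i=11
  ##..#|#  b25=1 t=1,i=3
  ##...|.  b24=0 t=0,i=6
  #.###|#  b23=1 t=1,i=7
  #.##.|.  b22=0 t=0,i=4
  #.#.#|#  b21=1 t=0,i=2
  #.#..|#  b20=1 t=0,i=12
  #..##|#  b19=1 t=2,i=11
  #..#.|.  b18=0 t=0,i=14
  #...#|#  b17=1 t=0,i=7
  #....|#  b16=1 t=2,i=15
  .####|#  b15=1 t=3,i=1
  .###.|#  b14=1 t=1,i=8
  .##.#|.  b13=0 t=0,i=10
  .##..|#  b12=1 t=0,i=5
  .#.##|.  b11=0 t=0,i=3
  .#.#.|#  b10=1 t=0,i=1
  .#..#|.  b9=0 t=0,i=13
  .#...|.  b8=0 t=0,i=16
  ..###|.  b7=0 t=2,i=7
  ..##.|#  b6=1 t=0,i=9
  ..#.#|.  b5=0 t=0,i=0
  ..#..|#  b4=1 t=0,i=15
  ...##|#  b3=1 t=0,i=8
  ...#.|#  b2=1 t=0,i=18
  ....#|#  b1=1 t=2,i=0
  .....|.  b0=0 t=2,i=16
  bits 01110110101110111101010001011110 = 1992021086

1992021086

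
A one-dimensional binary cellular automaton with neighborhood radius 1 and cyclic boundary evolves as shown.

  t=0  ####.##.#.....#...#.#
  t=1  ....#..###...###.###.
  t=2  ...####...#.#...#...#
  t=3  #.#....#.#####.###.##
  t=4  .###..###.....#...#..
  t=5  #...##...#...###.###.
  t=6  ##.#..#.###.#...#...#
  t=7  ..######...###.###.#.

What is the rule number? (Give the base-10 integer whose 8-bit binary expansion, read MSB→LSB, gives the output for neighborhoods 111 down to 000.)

  ### -> .   bit 7 = 0  t=0,i=0
  ##. -> .   bit 6 = 0  t=0,i=3
  #.# -> #   bit 5 = 1  t=0,i=4
  #.. -> #   bit 4 = 1  t=0,i=9
  .## -> .   bit 3 = 0  t=0,i=5
  .#. -> #   bit 2 = 1  t=0,i=8
  ..# -> #   bit 1 = 1  t=0,i=13
  ... -> .   bit 0 = 0  t=0,i=10
  bits 00110110 = 54

54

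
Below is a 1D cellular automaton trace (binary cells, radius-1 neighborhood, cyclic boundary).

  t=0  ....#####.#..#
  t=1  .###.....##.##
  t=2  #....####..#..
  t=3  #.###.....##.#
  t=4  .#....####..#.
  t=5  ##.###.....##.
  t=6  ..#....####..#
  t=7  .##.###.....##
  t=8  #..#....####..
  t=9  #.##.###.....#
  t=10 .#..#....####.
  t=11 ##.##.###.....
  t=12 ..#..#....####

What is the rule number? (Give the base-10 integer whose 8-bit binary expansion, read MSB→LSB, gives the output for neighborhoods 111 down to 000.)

  ### -> .   bit 7 = 0  t=0,i=5
  ##. -> .   bit 6 = 0  t=0,i=8
  #.# -> #   bit 5 = 1  t=0,i=9
  #.. -> .   bit 4 = 0  t=0,i=0
  .## -> .   bit 3 = 0  t=0,i=4
  .#. -> #   bit 2 = 1  t=0,i=10
  ..# -> #   bit 1 = 1  t=0,i=3
  ... -> #   bit 0 = 1  t=0,i=1
  bits 00100111 = 39

39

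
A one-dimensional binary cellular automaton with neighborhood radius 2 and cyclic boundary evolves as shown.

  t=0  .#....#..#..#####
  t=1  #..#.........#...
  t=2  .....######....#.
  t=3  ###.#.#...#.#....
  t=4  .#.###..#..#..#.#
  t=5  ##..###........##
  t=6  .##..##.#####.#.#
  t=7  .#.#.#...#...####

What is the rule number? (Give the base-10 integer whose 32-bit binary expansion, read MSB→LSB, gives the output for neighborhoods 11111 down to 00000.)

  #####|.  b31=0 t=0,i=14
  ####.|.  b30=0 t=0,i=15
  ###.#|.  b29=0 t=0,i=16
  ###..|#  b28=1 t=2,i=10
  ##.##|.  b27=0 t=6,i=7
  ##.#.|#  b26=1 t=0,i=0
  ##..#|#  b25=1 t=4,i=6
  ##...|.  b24=0 t=2,i=11
  #.###|.  b23=0 t=4,i=3
  #.##.|#  b22=1 t=6,i=1
  #.#.#|#  b21=1 t=3,i=4
  #.#..|.  b20=0 t=0,i=1
  #..##|.  b19=0 t=0,i=11
  #..#.|.  b18=0 t=0,i=8
  #...#|#  b17=1 t=1,i=15
  #....|#  b16=1 t=0,i=3
  .####|#  b15=1 t=0,i=13
  .###.|#  b14=1 t=3,i=1
  .##.#|.  b13=0 t=6,i=6
  .##..|.  b12=0 t=6,i=2
  .#.##|.  b11=0 t=4,i=2
  .#.#.|#  b10=1 t=3,i=5
  .#..#|.  b9=0 t=0,i=7
  .#...|.  b8=0 t=0,i=2
  ..###|.  b7=0 t=0,i=12
  ..##.|#  b6=1 t=6,i=5
  ..#.#|.  b5=0 t=3,i=10
  ..#..|.  b4=0 t=0,i=6
  ...##|#  b3=1 t=2,i=4
  ...#.|.  b2=0 t=0,i=5
  ....#|.  b1=0 t=0,i=4
  .....|#  b0=1 t=1,i=6
  bits 00010110011000111100010001001001 = 375637065

375637065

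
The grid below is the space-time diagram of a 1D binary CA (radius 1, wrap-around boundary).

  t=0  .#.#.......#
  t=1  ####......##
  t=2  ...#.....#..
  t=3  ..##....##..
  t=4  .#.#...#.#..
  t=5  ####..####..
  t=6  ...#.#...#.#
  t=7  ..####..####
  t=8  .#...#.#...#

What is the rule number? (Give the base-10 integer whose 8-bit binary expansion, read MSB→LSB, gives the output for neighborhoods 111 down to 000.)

102

  ###|.  b7=0 t=1,i=0
  ##.|#  b6=1 t=1,i=3
  #.#|#  b5=1 t=0,i=0
  #..|.  b4=0 t=0,i=4
  .##|.  b3=0 t=1,i=10
  .#.|#  b2=1 t=0,i=1
  ..#|#  b1=1 t=0,i=10
  ...|.  b0=0 t=0,i=5
  bits 01100110 = 102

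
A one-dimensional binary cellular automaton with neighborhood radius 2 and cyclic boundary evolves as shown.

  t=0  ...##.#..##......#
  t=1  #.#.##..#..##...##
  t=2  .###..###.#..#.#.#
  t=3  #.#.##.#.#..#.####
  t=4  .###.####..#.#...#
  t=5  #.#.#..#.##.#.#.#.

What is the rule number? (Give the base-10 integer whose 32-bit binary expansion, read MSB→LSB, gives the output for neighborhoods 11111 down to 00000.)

1328377116

  ##### -> .   bit 31 = 0  t=3,i=16
  ####. -> #   bit 30 = 1  t=3,i=17
  ###.# -> .   bit 29 = 0  t=1,i=0
  ###.. -> .   bit 28 = 0  t=2,i=3
  ##.## -> #   bit 27 = 1  t=4,i=4
  ##.#. -> #   bit 26 = 1  t=0,i=5
  ##..# -> #   bit 25 = 1  t=1,i=6
  ##... -> #   bit 24 = 1  t=0,i=11
  #.### -> .   bit 23 = 0  t=2,i=1
  #.##. -> .   bit 22 = 0  t=1,i=4
  #.#.# -> #   bit 21 = 1  t=1,i=2
  #.#.. -> .   bit 20 = 0  t=0,i=6
  #..## -> #   bit 19 = 1  t=0,i=8
  #..#. -> #   bit 18 = 1  t=1,i=7
  #...# -> .   bit 17 = 0  t=0,i=1
  #.... -> #   bit 16 = 1  t=0,i=12
  .#### -> .   bit 15 = 0  t=3,i=15
  .###. -> #   bit 14 = 1  t=1,i=17
  .##.# -> #   bit 13 = 1  t=0,i=4
  .##.. -> .   bit 12 = 0  t=0,i=10
  .#.## -> #   bit 11 = 1  t=1,i=3
  .#.#. -> #   bit 10 = 1  t=2,i=14
  .#..# -> .   bit 9 = 0  t=0,i=7
  .#... -> #   bit 8 = 1  t=0,i=0
  ..### -> .   bit 7 = 0  t=1,i=16
  ..##. -> .   bit 6 = 0  t=0,i=3
  ..#.# -> .   bit 5 = 0  t=2,i=13
  ..#.. -> #   bit 4 = 1  t=0,i=17
  ...## -> #   bit 3 = 1  t=0,i=2
  ...#. -> #   bit 2 = 1  t=0,i=16
  ....# -> .   bit 1 = 0  t=0,i=15
  ..... -> .   bit 0 = 0  t=0,i=13
  bits 01001111001011010110110100011100 = 1328377116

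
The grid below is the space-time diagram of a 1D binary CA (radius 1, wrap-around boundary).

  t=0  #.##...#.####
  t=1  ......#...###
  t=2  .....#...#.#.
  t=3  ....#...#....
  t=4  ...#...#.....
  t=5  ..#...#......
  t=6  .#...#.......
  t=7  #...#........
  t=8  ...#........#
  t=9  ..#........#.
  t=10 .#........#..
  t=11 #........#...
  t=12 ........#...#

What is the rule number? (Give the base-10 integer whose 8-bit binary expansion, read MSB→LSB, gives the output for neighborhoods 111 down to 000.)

  ###|#  b7=1 t=0,i=10
  ##.|.  b6=0 t=0,i=0
  #.#|.  b5=0 t=0,i=1
  #..|.  b4=0 t=0,i=4
  .##|.  b3=0 t=0,i=2
  .#.|.  b2=0 t=0,i=7
  ..#|#  b1=1 t=0,i=6
  ...|.  b0=0 t=0,i=5
  bits 10000010 = 130

130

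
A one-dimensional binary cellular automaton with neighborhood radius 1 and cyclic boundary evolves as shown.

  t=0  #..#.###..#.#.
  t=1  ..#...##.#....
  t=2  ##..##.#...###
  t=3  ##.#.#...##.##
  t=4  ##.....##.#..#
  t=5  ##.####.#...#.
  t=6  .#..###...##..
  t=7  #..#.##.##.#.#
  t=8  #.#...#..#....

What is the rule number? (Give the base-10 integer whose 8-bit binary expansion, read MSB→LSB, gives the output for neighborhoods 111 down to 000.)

195

  [7] ### => #  t=0,i=6
  [6] ##. => #  t=0,i=7
  [5] #.# => .  t=0,i=4
  [4] #.. => .  t=0,i=1
  [3] .## => .  t=0,i=5
  [2] .#. => .  t=0,i=0
  [1] ..# => #  t=0,i=2
  [0] ... => #  t=1,i=0
  bits 11000011 = 195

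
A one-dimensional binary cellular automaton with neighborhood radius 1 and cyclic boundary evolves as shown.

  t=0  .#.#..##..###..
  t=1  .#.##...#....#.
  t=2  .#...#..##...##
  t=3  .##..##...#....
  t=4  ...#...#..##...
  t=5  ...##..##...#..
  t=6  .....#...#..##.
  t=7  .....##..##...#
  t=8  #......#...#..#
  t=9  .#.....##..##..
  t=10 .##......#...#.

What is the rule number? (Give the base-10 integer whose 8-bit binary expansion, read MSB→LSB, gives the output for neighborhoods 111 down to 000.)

20

  [7] ### => .  t=0,i=11
  [6] ##. => .  t=0,i=7
  [5] #.# => .  t=0,i=2
  [4] #.. => #  t=0,i=4
  [3] .## => .  t=0,i=6
  [2] .#. => #  t=0,i=1
  [1] ..# => .  t=0,i=0
  [0] ... => .  t=0,i=14
  bits 00010100 = 20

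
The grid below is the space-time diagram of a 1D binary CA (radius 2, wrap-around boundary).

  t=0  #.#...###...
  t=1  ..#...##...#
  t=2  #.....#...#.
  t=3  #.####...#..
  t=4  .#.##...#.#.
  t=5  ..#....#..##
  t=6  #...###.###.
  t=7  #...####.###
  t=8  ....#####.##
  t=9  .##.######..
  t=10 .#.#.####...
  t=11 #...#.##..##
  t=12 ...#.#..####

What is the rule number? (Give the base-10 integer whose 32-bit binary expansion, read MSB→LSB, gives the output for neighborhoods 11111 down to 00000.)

3994667719

  ##### -> #   bit 31 = 1  t=8,i=6
  ####. -> #   bit 30 = 1  t=3,i=4
  ###.# -> #   bit 29 = 1  t=6,i=6
  ###.. -> .   bit 28 = 0  t=0,i=8
  ##.## -> #   bit 27 = 1  t=6,i=7
  ##.#. -> #   bit 26 = 1  t=6,i=11
  ##..# -> #   bit 25 = 1  t=5,i=0
  ##... -> .   bit 24 = 0  t=0,i=9
  #.### -> .   bit 23 = 0  t=3,i=2
  #.##. -> .   bit 22 = 0  t=4,i=3
  #.#.# -> .   bit 21 = 0  t=10,i=3
  #.#.. -> #   bit 20 = 1  t=0,i=2
  #..## -> #   bit 19 = 1  t=5,i=9
  #..#. -> .   bit 18 = 0  t=1,i=1
  #...# -> .   bit 17 = 0  t=0,i=4
  #.... -> #   bit 16 = 1  t=2,i=2
  .#### -> #   bit 15 = 1  t=3,i=3
  .###. -> #   bit 14 = 1  t=0,i=7
  .##.# -> .   bit 13 = 0  t=9,i=2
  .##.. -> .   bit 12 = 0  t=1,i=7
  .#.## -> #   bit 11 = 1  t=3,i=1
  .#.#. -> .   bit 10 = 0  t=0,i=1
  .#..# -> #   bit 9 = 1  t=1,i=0
  .#... -> .   bit 8 = 0  t=0,i=3
  ..### -> #   bit 7 = 1  t=0,i=6
  ..##. -> #   bit 6 = 1  t=1,i=6
  ..#.# -> .   bit 5 = 0  t=0,i=0
  ..#.. -> .   bit 4 = 0  t=1,i=2
  ...## -> .   bit 3 = 0  t=0,i=5
  ...#. -> #   bit 2 = 1  t=0,i=11
  ....# -> #   bit 1 = 1  t=2,i=4
  ..... -> #   bit 0 = 1  t=2,i=3
  bits 11101110000110011100101011000111 = 3994667719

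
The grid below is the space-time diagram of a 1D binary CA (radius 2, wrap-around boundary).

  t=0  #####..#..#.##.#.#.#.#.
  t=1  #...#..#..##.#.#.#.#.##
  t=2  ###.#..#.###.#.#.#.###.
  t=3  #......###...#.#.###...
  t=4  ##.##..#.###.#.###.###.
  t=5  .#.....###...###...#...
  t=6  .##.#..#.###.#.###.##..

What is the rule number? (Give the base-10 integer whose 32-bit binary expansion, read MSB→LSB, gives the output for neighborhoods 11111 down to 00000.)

  [31] ##### => .  t=0,i=2
  [30] ####. => .  t=0,i=3
  [29] ###.# => .  t=2,i=2
  [28] ###.. => #  t=0,i=4
  [27] ##.## => .  t=2,i=22
  [26] ##.#. => .  t=0,i=14
  [25] ##..# => .  t=0,i=5
  [24] ##... => #  t=1,i=1
  [23] #.### => #  t=0,i=0
  [22] #.##. => .  t=0,i=12
  [21] #.#.# => #  t=0,i=15
  [20] #.#.. => .  t=2,i=4
  [19] #..## => #  t=1,i=9
  [18] #..#. => .  t=0,i=6
  [17] #...# => #  t=1,i=2
  [16] #.... => .  t=3,i=2
  [15] .#### => .  t=0,i=1
  [14] .###. => .  t=1,i=22
  [13] .##.# => #  t=0,i=13
  [12] .##.. => .  t=4,i=4
  [11] .#.## => #  t=0,i=11
  [10] .#.#. => .  t=0,i=16
  [9] .#..# => .  t=0,i=8
  [8] .#... => #  t=3,i=1
  [7] ..### => #  t=3,i=7
  [6] ..##. => #  t=1,i=10
  [5] ..#.# => #  t=0,i=10
  [4] ..#.. => #  t=0,i=7
  [3] ...## => .  t=3,i=6
  [2] ...#. => .  t=1,i=3
  [1] ....# => .  t=3,i=5
  [0] ..... => #  t=3,i=3
  bits 00010001101010100010100111110001 = 296364529

296364529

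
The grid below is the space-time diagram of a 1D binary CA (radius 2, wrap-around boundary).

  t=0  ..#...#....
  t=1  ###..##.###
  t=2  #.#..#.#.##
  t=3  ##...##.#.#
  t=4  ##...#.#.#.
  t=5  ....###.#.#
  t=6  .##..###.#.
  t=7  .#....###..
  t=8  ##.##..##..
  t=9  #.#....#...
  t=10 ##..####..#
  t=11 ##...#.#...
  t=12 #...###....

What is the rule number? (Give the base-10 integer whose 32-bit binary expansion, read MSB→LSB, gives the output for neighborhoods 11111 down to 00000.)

3154234487

  #####|#  b31=1 t=1,i=0
  ####.|.  b30=0 t=1,i=1
  ###.#|#  b29=1 t=2,i=0
  ###..|#  b28=1 t=1,i=2
  ##.##|#  b27=1 t=1,i=7
  ##.#.|#  b26=1 t=2,i=1
  ##..#|.  b25=0 t=1,i=3
  ##...|.  b24=0 t=3,i=2
  #.###|.  b23=0 t=1,i=8
  #.##.|.  b22=0 t=4,i=0
  #.#.#|.  b21=0 t=2,i=7
  #.#..|.  b20=0 t=2,i=2
  #..##|.  b19=0 t=1,i=4
  #..#.|.  b18=0 t=2,i=4
  #...#|.  b17=0 t=0,i=4
  #....|#  b16=1 t=0,i=8
  .####|#  b15=1 t=1,i=9
  .###.|#  b14=1 t=2,i=10
  .##.#|.  b13=0 t=1,i=6
  .##..|.  b12=0 t=4,i=1
  .#.##|#  b11=1 t=2,i=8
  .#.#.|#  b10=1 t=2,i=6
  .#..#|.  b9=0 t=2,i=3
  .#...|.  b8=0 t=0,i=3
  ..###|.  b7=0 t=5,i=4
  ..##.|#  b6=1 t=1,i=5
  ..#.#|#  b5=1 t=2,i=5
  ..#..|#  b4=1 t=0,i=2
  ...##|.  b3=0 t=3,i=4
  ...#.|#  b2=1 t=0,i=1
  ....#|#  b1=1 t=0,i=0
  .....|#  b0=1 t=0,i=9
  bits 10111100000000011100110001110111 = 3154234487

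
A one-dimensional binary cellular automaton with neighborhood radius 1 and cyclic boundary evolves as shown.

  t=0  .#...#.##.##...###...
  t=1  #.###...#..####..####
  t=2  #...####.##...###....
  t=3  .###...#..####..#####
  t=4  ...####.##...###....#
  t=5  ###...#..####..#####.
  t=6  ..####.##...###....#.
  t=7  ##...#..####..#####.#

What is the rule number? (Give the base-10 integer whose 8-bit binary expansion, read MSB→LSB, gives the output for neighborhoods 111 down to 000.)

83

  [7] ### => .  t=0,i=16
  [6] ##. => #  t=0,i=8
  [5] #.# => .  t=0,i=6
  [4] #.. => #  t=0,i=2
  [3] .## => .  t=0,i=7
  [2] .#. => .  t=0,i=1
  [1] ..# => #  t=0,i=0
  [0] ... => #  t=0,i=3
  bits 01010011 = 83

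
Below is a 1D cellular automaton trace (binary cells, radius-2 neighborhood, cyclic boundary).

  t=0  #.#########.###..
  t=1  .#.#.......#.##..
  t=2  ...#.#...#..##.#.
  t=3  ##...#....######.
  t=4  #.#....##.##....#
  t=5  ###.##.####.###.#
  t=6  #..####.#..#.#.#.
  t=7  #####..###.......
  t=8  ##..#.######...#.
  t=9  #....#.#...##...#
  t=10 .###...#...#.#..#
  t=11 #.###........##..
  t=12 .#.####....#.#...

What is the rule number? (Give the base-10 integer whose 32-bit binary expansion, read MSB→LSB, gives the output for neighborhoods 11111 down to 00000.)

  ##### -> .   bit 31 = 0  t=0,i=4
  ####. -> .   bit 30 = 0  t=0,i=9
  ###.# -> .   bit 29 = 0  t=0,i=10
  ###.. -> #   bit 28 = 1  t=0,i=14
  ##.## -> #   bit 27 = 1  t=0,i=11
  ##.#. -> #   bit 26 = 1  t=2,i=14
  ##..# -> .   bit 25 = 0  t=0,i=15
  ##... -> #   bit 24 = 1  t=1,i=15
  #.### -> .   bit 23 = 0  t=0,i=2
  #.##. -> #   bit 22 = 1  t=1,i=13
  #.#.# -> .   bit 21 = 0  t=6,i=13
  #.#.. -> #   bit 20 = 1  t=1,i=3
  #..## -> #   bit 19 = 1  t=2,i=11
  #..#. -> .   bit 18 = 0  t=0,i=16
  #...# -> .   bit 17 = 0  t=1,i=16
  #.... -> #   bit 16 = 1  t=1,i=5
  .#### -> #   bit 15 = 1  t=0,i=3
  .###. -> #   bit 14 = 1  t=0,i=13
  .##.# -> #   bit 13 = 1  t=2,i=13
  .##.. -> .   bit 12 = 0  t=1,i=14
  .#.## -> #   bit 11 = 1  t=0,i=1
  .#.#. -> .   bit 10 = 0  t=1,i=2
  .#..# -> #   bit 9 = 1  t=2,i=10
  .#... -> .   bit 8 = 0  t=1,i=4
  ..### -> #   bit 7 = 1  t=3,i=10
  ..##. -> #   bit 6 = 1  t=2,i=12
  ..#.# -> .   bit 5 = 0  t=0,i=0
  ..#.. -> .   bit 4 = 0  t=2,i=9
  ...## -> .   bit 3 = 0  t=3,i=9
  ...#. -> .   bit 2 = 0  t=1,i=0
  ....# -> #   bit 1 = 1  t=1,i=9
  ..... -> .   bit 0 = 0  t=1,i=6
  bits 00011101010110011110101011000010 = 492432066

492432066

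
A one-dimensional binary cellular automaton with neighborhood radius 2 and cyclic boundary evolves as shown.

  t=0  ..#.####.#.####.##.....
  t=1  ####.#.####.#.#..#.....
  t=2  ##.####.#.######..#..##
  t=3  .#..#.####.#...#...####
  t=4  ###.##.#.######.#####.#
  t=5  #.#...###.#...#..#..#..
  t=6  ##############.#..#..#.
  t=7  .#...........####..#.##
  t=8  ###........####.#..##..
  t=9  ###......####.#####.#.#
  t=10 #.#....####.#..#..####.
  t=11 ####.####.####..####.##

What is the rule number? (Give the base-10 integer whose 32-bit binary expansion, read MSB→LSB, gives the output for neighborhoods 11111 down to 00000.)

  #####|.  b31=0 t=2,i=12
  ####.|.  b30=0 t=0,i=6
  ###.#|#  b29=1 t=0,i=7
  ###..|#  b28=1 t=2,i=15
  ##.##|.  b27=0 t=0,i=15
  ##.#.|#  b26=1 t=0,i=8
  ##..#|.  b25=0 t=2,i=16
  ##...|.  b24=0 t=0,i=18
  #.###|.  b23=0 t=0,i=4
  #.##.|.  b22=0 t=0,i=16
  #.#.#|#  b21=1 t=0,i=9
  #.#..|#  b20=1 t=1,i=14
  #..##|#  b19=1 t=2,i=20
  #..#.|.  b18=0 t=1,i=16
  #...#|#  b17=1 t=3,i=13
  #....|.  b16=0 t=0,i=19
  .####|#  b15=1 t=0,i=5
  .###.|#  b14=1 t=5,i=7
  .##.#|.  b13=0 t=4,i=5
  .##..|#  b12=1 t=0,i=17
  .#.##|#  b11=1 t=0,i=3
  .#.#.|#  b10=1 t=1,i=13
  .#..#|#  b9=1 t=1,i=15
  .#...|#  b8=1 t=1,i=18
  ..###|#  b7=1 t=1,i=0
  ..##.|.  b6=0 t=8,i=19
  ..#.#|#  b5=1 t=0,i=2
  ..#..|.  b4=0 t=1,i=17
  ...##|#  b3=1 t=1,i=22
  ...#.|#  b2=1 t=0,i=1
  ....#|#  b1=1 t=0,i=0
  .....|.  b0=0 t=0,i=20
  bits 00110100001110101101111110101110 = 876273582

876273582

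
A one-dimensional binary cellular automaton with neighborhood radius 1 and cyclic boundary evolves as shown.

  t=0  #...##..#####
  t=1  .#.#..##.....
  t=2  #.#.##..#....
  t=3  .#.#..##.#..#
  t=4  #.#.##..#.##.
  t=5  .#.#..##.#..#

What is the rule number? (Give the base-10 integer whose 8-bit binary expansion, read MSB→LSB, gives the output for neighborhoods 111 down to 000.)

50

  [7] ### => .  t=0,i=9
  [6] ##. => .  t=0,i=0
  [5] #.# => #  t=1,i=2
  [4] #.. => #  t=0,i=1
  [3] .## => .  t=0,i=4
  [2] .#. => .  t=1,i=1
  [1] ..# => #  t=0,i=3
  [0] ... => .  t=0,i=2
  bits 00110010 = 50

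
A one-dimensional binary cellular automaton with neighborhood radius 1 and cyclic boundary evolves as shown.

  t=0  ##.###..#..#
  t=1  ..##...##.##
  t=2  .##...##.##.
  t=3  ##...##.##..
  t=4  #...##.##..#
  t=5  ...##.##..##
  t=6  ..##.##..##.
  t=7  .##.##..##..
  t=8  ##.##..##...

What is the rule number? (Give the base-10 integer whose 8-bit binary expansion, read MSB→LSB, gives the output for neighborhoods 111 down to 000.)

46

  nb ###: next=.  (t=0,i=0, bit7=0)
  nb ##.: next=.  (t=0,i=1, bit6=0)
  nb #.#: next=#  (t=0,i=2, bit5=1)
  nb #..: next=.  (t=0,i=6, bit4=0)
  nb .##: next=#  (t=0,i=3, bit3=1)
  nb .#.: next=#  (t=0,i=8, bit2=1)
  nb ..#: next=#  (t=0,i=7, bit1=1)
  nb ...: next=.  (t=1,i=5, bit0=0)
  bits 00101110 = 46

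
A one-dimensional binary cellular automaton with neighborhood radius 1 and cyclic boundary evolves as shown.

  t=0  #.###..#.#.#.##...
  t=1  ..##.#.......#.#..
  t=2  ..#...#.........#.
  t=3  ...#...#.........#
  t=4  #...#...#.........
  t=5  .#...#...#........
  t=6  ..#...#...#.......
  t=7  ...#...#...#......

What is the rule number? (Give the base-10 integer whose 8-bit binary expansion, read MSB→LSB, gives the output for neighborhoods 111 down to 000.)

  ### -> #   bit 7 = 1  t=0,i=3
  ##. -> .   bit 6 = 0  t=0,i=4
  #.# -> .   bit 5 = 0  t=0,i=1
  #.. -> #   bit 4 = 1  t=0,i=5
  .## -> #   bit 3 = 1  t=0,i=2
  .#. -> .   bit 2 = 0  t=0,i=0
  ..# -> .   bit 1 = 0  t=0,i=6
  ... -> .   bit 0 = 0  t=0,i=16
  bits 10011000 = 152

152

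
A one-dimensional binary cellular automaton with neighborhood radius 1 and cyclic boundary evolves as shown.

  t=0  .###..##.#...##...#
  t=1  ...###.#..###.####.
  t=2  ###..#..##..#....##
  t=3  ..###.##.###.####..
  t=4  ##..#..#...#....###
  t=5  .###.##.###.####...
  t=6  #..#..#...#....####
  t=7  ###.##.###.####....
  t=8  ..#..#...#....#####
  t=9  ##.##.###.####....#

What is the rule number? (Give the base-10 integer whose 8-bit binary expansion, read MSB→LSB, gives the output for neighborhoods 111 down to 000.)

83

  ###|.  b7=0 t=0,i=2
  ##.|#  b6=1 t=0,i=3
  #.#|.  b5=0 t=0,i=0
  #..|#  b4=1 t=0,i=4
  .##|.  b3=0 t=0,i=1
  .#.|.  b2=0 t=0,i=9
  ..#|#  b1=1 t=0,i=5
  ...|#  b0=1 t=0,i=11
  bits 01010011 = 83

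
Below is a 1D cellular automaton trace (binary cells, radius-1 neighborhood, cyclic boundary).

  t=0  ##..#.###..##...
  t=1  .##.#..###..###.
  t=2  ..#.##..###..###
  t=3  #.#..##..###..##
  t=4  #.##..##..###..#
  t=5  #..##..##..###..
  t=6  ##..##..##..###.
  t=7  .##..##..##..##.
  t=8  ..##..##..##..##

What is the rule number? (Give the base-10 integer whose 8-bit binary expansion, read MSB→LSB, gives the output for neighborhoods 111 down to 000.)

  [7] ### => #  t=0,i=7
  [6] ##. => #  t=0,i=1
  [5] #.# => .  t=0,i=5
  [4] #.. => #  t=0,i=2
  [3] .## => .  t=0,i=0
  [2] .#. => #  t=0,i=4
  [1] ..# => .  t=0,i=3
  [0] ... => #  t=0,i=14
  bits 11010101 = 213

213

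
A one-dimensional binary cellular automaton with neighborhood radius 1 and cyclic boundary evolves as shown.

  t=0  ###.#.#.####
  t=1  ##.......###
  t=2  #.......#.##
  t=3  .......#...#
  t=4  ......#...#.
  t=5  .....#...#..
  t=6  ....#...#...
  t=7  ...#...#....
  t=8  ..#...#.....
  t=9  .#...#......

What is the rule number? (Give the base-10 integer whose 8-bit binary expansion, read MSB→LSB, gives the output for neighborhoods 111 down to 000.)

130

  ###|#  b7=1 t=0,i=0
  ##.|.  b6=0 t=0,i=2
  #.#|.  b5=0 t=0,i=3
  #..|.  b4=0 t=1,i=2
  .##|.  b3=0 t=0,i=8
  .#.|.  b2=0 t=0,i=4
  ..#|#  b1=1 t=1,i=8
  ...|.  b0=0 t=1,i=3
  bits 10000010 = 130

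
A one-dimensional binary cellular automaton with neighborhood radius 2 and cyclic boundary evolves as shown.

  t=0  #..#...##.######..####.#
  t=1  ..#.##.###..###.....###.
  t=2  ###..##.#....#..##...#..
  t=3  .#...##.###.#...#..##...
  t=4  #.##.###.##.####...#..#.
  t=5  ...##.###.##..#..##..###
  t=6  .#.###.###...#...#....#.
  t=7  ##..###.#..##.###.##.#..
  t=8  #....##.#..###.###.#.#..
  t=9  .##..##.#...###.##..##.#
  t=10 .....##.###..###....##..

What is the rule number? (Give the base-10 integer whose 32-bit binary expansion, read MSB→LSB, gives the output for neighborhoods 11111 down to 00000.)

3893847397

  [31] ##### => #  t=0,i=12
  [30] ####. => #  t=0,i=14
  [29] ###.# => #  t=0,i=21
  [28] ###.. => .  t=0,i=15
  [27] ##.## => #  t=0,i=9
  [26] ##.#. => .  t=2,i=7
  [25] ##..# => .  t=0,i=1
  [24] ##... => .  t=1,i=15
  [23] #.### => .  t=0,i=10
  [22] #.##. => .  t=0,i=23
  [21] #.#.# => .  t=4,i=0
  [20] #.#.. => #  t=2,i=8
  [19] #..## => .  t=0,i=17
  [18] #..#. => #  t=0,i=2
  [17] #...# => #  t=0,i=5
  [16] #.... => #  t=1,i=16
  [15] .#### => .  t=0,i=11
  [14] .###. => #  t=1,i=8
  [13] .##.# => #  t=0,i=8
  [12] .##.. => .  t=0,i=0
  [11] .#.## => .  t=1,i=3
  [10] .#.#. => #  t=4,i=23
  [9] .#..# => .  t=2,i=14
  [8] .#... => #  t=0,i=4
  [7] ..### => .  t=0,i=18
  [6] ..##. => #  t=0,i=7
  [5] ..#.# => #  t=1,i=2
  [4] ..#.. => .  t=0,i=3
  [3] ...## => .  t=0,i=6
  [2] ...#. => #  t=1,i=1
  [1] ....# => .  t=1,i=18
  [0] ..... => #  t=1,i=17
  bits 11101000000101110110010101100101 = 3893847397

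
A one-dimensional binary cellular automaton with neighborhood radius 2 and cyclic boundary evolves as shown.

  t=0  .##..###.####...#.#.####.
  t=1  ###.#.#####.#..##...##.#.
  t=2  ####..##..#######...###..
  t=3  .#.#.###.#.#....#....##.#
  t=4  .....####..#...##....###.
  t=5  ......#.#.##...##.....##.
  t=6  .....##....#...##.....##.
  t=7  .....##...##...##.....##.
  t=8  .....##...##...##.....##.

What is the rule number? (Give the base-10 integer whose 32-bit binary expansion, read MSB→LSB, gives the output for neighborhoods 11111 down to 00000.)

  ##### -> .   bit 31 = 0  t=1,i=8
  ####. -> .   bit 30 = 0  t=0,i=11
  ###.# -> #   bit 29 = 1  t=0,i=7
  ###.. -> #   bit 28 = 1  t=0,i=12
  ##.## -> #   bit 27 = 1  t=0,i=8
  ##.#. -> #   bit 26 = 1  t=1,i=3
  ##..# -> .   bit 25 = 0  t=0,i=3
  ##... -> .   bit 24 = 0  t=0,i=13
  #.### -> #   bit 23 = 1  t=0,i=9
  #.##. -> .   bit 22 = 0  t=5,i=10
  #.#.# -> .   bit 21 = 0  t=0,i=18
  #.#.. -> #   bit 20 = 1  t=1,i=12
  #..## -> #   bit 19 = 1  t=0,i=0
  #..#. -> #   bit 18 = 1  t=4,i=10
  #...# -> .   bit 17 = 0  t=0,i=14
  #.... -> .   bit 16 = 0  t=3,i=13
  .#### -> #   bit 15 = 1  t=0,i=10
  .###. -> #   bit 14 = 1  t=0,i=6
  .##.# -> #   bit 13 = 1  t=1,i=21
  .##.. -> #   bit 12 = 1  t=0,i=2
  .#.## -> .   bit 11 = 0  t=0,i=19
  .#.#. -> .   bit 10 = 0  t=0,i=17
  .#..# -> #   bit 9 = 1  t=1,i=13
  .#... -> .   bit 8 = 0  t=3,i=12
  ..### -> .   bit 7 = 0  t=0,i=5
  ..##. -> #   bit 6 = 1  t=0,i=1
  ..#.# -> #   bit 5 = 1  t=0,i=16
  ..#.. -> #   bit 4 = 1  t=3,i=16
  ...## -> .   bit 3 = 0  t=1,i=19
  ...#. -> #   bit 2 = 1  t=0,i=15
  ....# -> .   bit 1 = 0  t=3,i=14
  ..... -> .   bit 0 = 0  t=4,i=1
  bits 00111100100111001111001001110100 = 1016918644

1016918644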